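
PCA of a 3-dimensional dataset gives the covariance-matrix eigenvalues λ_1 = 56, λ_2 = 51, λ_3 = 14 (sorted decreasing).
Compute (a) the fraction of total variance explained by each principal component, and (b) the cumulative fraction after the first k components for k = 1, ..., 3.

Step 1 — total variance = trace(Sigma) = Σ λ_i = 56 + 51 + 14 = 121.

Step 2 — fraction explained by component i = λ_i / Σ λ:
  PC1: 56/121 = 0.4628
  PC2: 51/121 = 0.4215
  PC3: 14/121 = 0.1157

Step 3 — cumulative fraction after k components = (λ_1 + ... + λ_k) / Σ λ:
  k = 1: 56/121 = 0.4628
  k = 2: (56 + 51)/121 = 107/121 = 0.8843
  k = 3: (56 + 51 + 14)/121 = 121/121 = 1

Summary (fraction, with percent):

explained: PC1 0.4628 (46.28%), PC2 0.4215 (42.15%), PC3 0.1157 (11.57%);  cumulative: 0.4628, 0.8843, 1


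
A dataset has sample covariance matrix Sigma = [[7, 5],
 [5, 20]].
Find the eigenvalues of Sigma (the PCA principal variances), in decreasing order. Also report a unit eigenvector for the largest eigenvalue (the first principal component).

Step 1 — characteristic polynomial of 2×2 Sigma:
  det(Sigma - λI) = λ² - trace · λ + det = 0.
  trace = 7 + 20 = 27, det = 7·20 - (5)² = 115.
Step 2 — discriminant:
  Δ = trace² - 4·det = 729 - 460 = 269.
Step 3 — eigenvalues:
  λ = (trace ± √Δ)/2 = (27 ± 16.4012)/2,
  λ_1 = 21.7006,  λ_2 = 5.2994.

Step 4 — unit eigenvector for λ_1: solve (Sigma - λ_1 I)v = 0. First row:
  (7 - 21.7006)·v_x + (5)·v_y = 0, i.e. (-14.7006)·v_x + (5)·v_y = 0,
  so v ∝ (b, λ_1 - a) = (5, 14.7006) = u.
  ||u|| = √((5)² + (14.7006)²) = √(241.1079) ≈ 15.5277,
  v_1 = u/||u|| ≈ (0.322, 0.9467) (||v_1|| = 1).

λ_1 = 21.7006,  λ_2 = 5.2994;  v_1 ≈ (0.322, 0.9467)


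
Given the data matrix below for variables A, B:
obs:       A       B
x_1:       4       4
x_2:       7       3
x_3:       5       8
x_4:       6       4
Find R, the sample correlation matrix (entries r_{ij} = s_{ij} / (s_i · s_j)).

Step 1 — column means:
  mean(A) = (4 + 7 + 5 + 6) / 4 = 22/4 = 5.5
  mean(B) = (4 + 3 + 8 + 4) / 4 = 19/4 = 4.75

Step 2 — sample variances and covariances s[i,j] = (1/(n-1)) · Σ_k (x_{k,i} - mean_i) · (x_{k,j} - mean_j), with n-1 = 3:
  s[A,A] = ((-1.5)·(-1.5) + (1.5)·(1.5) + (-0.5)·(-0.5) + (0.5)·(0.5)) / 3 = 5/3 = 1.6667
  s[A,B] = ((-1.5)·(-0.75) + (1.5)·(-1.75) + (-0.5)·(3.25) + (0.5)·(-0.75)) / 3 = -3.5/3 = -1.1667
  s[B,B] = ((-0.75)·(-0.75) + (-1.75)·(-1.75) + (3.25)·(3.25) + (-0.75)·(-0.75)) / 3 = 14.75/3 = 4.9167
  Sample standard deviations s_i = √(s[i,i]):
  s(A) = √(1.6667) = 1.291
  s(B) = √(4.9167) = 2.2174

Step 3 — r_{ij} = s_{ij} / (s_i · s_j):
  r[A,A] = 1 (diagonal).
  r[A,B] = -1.1667 / (1.291 · 2.2174) = -1.1667 / 2.8626 = -0.4076
  r[B,B] = 1 (diagonal).

R is symmetric with unit diagonal. Assembling:

R = [[1, -0.4076],
 [-0.4076, 1]]


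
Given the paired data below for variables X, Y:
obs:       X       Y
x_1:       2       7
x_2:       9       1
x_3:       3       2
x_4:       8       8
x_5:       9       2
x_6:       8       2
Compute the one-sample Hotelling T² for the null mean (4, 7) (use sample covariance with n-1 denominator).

Step 1 — sample mean vector:
  mean(X) = (2 + 9 + 3 + 8 + 9 + 8) / 6 = 39/6 = 6.5
  mean(Y) = (7 + 1 + 2 + 8 + 2 + 2) / 6 = 22/6 = 3.6667
  x̄ = (6.5, 3.6667),  deviation x̄ - mu_0 = (6.5, 3.6667) - (4, 7) = (2.5, -3.3333).

Step 2 — sample covariance matrix, S[i,j] = (1/(n-1)) · Σ_k (x_{k,i} - mean_i) · (x_{k,j} - mean_j), divisor n-1 = 5:
  S[X,X] = ((-4.5)·(-4.5) + (2.5)·(2.5) + (-3.5)·(-3.5) + (1.5)·(1.5) + (2.5)·(2.5) + (1.5)·(1.5)) / 5 = 49.5/5 = 9.9
  S[X,Y] = ((-4.5)·(3.3333) + (2.5)·(-2.6667) + (-3.5)·(-1.6667) + (1.5)·(4.3333) + (2.5)·(-1.6667) + (1.5)·(-1.6667)) / 5 = -16/5 = -3.2
  S[Y,Y] = ((3.3333)·(3.3333) + (-2.6667)·(-2.6667) + (-1.6667)·(-1.6667) + (4.3333)·(4.3333) + (-1.6667)·(-1.6667) + (-1.6667)·(-1.6667)) / 5 = 45.3333/5 = 9.0667
  S = [[9.9, -3.2],
 [-3.2, 9.0667]].

Step 3 — invert S. det(S) = 9.9·9.0667 - (-3.2)² = 79.52.
  S^{-1} = (1/det) · [[d, -b], [-b, a]] = [[0.114, 0.0402],
 [0.0402, 0.1245]].

Step 4 — quadratic form (x̄ - mu_0)^T · S^{-1} · (x̄ - mu_0):
  S^{-1} · (x̄ - mu_0) = (0.1509, -0.3144),
  (x̄ - mu_0)^T · [...] = (2.5)·(0.1509) + (-3.3333)·(-0.3144) = 1.4252.

Step 5 — scale by n: T² = 6 · 1.4252 = 8.5513.

T² ≈ 8.5513


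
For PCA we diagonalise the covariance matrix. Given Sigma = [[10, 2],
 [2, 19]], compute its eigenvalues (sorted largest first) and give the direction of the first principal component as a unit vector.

Step 1 — characteristic polynomial of 2×2 Sigma:
  det(Sigma - λI) = λ² - trace · λ + det = 0.
  trace = 10 + 19 = 29, det = 10·19 - (2)² = 186.
Step 2 — discriminant:
  Δ = trace² - 4·det = 841 - 744 = 97.
Step 3 — eigenvalues:
  λ = (trace ± √Δ)/2 = (29 ± 9.8489)/2,
  λ_1 = 19.4244,  λ_2 = 9.5756.

Step 4 — unit eigenvector for λ_1: solve (Sigma - λ_1 I)v = 0. First row:
  (10 - 19.4244)·v_x + (2)·v_y = 0, i.e. (-9.4244)·v_x + (2)·v_y = 0,
  so v ∝ (b, λ_1 - a) = (2, 9.4244) = u.
  ||u|| = √((2)² + (9.4244)²) = √(92.8199) ≈ 9.6343,
  v_1 = u/||u|| ≈ (0.2076, 0.9782) (||v_1|| = 1).

λ_1 = 19.4244,  λ_2 = 9.5756;  v_1 ≈ (0.2076, 0.9782)


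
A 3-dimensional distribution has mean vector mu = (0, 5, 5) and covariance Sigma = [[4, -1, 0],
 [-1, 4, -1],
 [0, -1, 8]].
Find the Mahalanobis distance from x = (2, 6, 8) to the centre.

Step 1 — centre the observation: (x - mu) = (2, 1, 3).

Step 2 — invert Sigma (cofactor / det for 3×3, or solve directly):
  Sigma^{-1} = [[0.2672, 0.069, 0.0086],
 [0.069, 0.2759, 0.0345],
 [0.0086, 0.0345, 0.1293]].

Step 3 — form the quadratic (x - mu)^T · Sigma^{-1} · (x - mu):
  Sigma^{-1} · (x - mu) = (0.6293, 0.5172, 0.4397).
  (x - mu)^T · [Sigma^{-1} · (x - mu)] = (2)·(0.6293) + (1)·(0.5172) + (3)·(0.4397) = 3.0948.

Step 4 — take square root: d = √(3.0948) ≈ 1.7592.

d(x, mu) = √(3.0948) ≈ 1.7592


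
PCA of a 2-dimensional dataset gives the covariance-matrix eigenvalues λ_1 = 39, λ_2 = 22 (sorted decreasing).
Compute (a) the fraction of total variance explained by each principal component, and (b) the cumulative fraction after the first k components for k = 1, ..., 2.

Step 1 — total variance = trace(Sigma) = Σ λ_i = 39 + 22 = 61.

Step 2 — fraction explained by component i = λ_i / Σ λ:
  PC1: 39/61 = 0.6393
  PC2: 22/61 = 0.3607

Step 3 — cumulative fraction after k components = (λ_1 + ... + λ_k) / Σ λ:
  k = 1: 39/61 = 0.6393
  k = 2: (39 + 22)/61 = 61/61 = 1

Summary (fraction, with percent):

explained: PC1 0.6393 (63.93%), PC2 0.3607 (36.07%);  cumulative: 0.6393, 1


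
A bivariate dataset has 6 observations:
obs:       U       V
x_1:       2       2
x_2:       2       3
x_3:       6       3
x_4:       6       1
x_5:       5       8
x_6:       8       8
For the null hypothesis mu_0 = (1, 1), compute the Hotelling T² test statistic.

Step 1 — sample mean vector:
  mean(U) = (2 + 2 + 6 + 6 + 5 + 8) / 6 = 29/6 = 4.8333
  mean(V) = (2 + 3 + 3 + 1 + 8 + 8) / 6 = 25/6 = 4.1667
  x̄ = (4.8333, 4.1667),  deviation x̄ - mu_0 = (4.8333, 4.1667) - (1, 1) = (3.8333, 3.1667).

Step 2 — sample covariance matrix, S[i,j] = (1/(n-1)) · Σ_k (x_{k,i} - mean_i) · (x_{k,j} - mean_j), divisor n-1 = 5:
  S[U,U] = ((-2.8333)·(-2.8333) + (-2.8333)·(-2.8333) + (1.1667)·(1.1667) + (1.1667)·(1.1667) + (0.1667)·(0.1667) + (3.1667)·(3.1667)) / 5 = 28.8333/5 = 5.7667
  S[U,V] = ((-2.8333)·(-2.1667) + (-2.8333)·(-1.1667) + (1.1667)·(-1.1667) + (1.1667)·(-3.1667) + (0.1667)·(3.8333) + (3.1667)·(3.8333)) / 5 = 17.1667/5 = 3.4333
  S[V,V] = ((-2.1667)·(-2.1667) + (-1.1667)·(-1.1667) + (-1.1667)·(-1.1667) + (-3.1667)·(-3.1667) + (3.8333)·(3.8333) + (3.8333)·(3.8333)) / 5 = 46.8333/5 = 9.3667
  S = [[5.7667, 3.4333],
 [3.4333, 9.3667]].

Step 3 — invert S. det(S) = 5.7667·9.3667 - (3.4333)² = 42.2267.
  S^{-1} = (1/det) · [[d, -b], [-b, a]] = [[0.2218, -0.0813],
 [-0.0813, 0.1366]].

Step 4 — quadratic form (x̄ - mu_0)^T · S^{-1} · (x̄ - mu_0):
  S^{-1} · (x̄ - mu_0) = (0.5928, 0.1208),
  (x̄ - mu_0)^T · [...] = (3.8333)·(0.5928) + (3.1667)·(0.1208) = 2.655.

Step 5 — scale by n: T² = 6 · 2.655 = 15.9299.

T² ≈ 15.9299


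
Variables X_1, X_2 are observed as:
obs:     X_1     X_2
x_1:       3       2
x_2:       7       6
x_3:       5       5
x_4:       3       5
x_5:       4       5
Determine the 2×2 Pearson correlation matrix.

Step 1 — column means:
  mean(X_1) = (3 + 7 + 5 + 3 + 4) / 5 = 22/5 = 4.4
  mean(X_2) = (2 + 6 + 5 + 5 + 5) / 5 = 23/5 = 4.6

Step 2 — sample variances and covariances s[i,j] = (1/(n-1)) · Σ_k (x_{k,i} - mean_i) · (x_{k,j} - mean_j), with n-1 = 4:
  s[X_1,X_1] = ((-1.4)·(-1.4) + (2.6)·(2.6) + (0.6)·(0.6) + (-1.4)·(-1.4) + (-0.4)·(-0.4)) / 4 = 11.2/4 = 2.8
  s[X_1,X_2] = ((-1.4)·(-2.6) + (2.6)·(1.4) + (0.6)·(0.4) + (-1.4)·(0.4) + (-0.4)·(0.4)) / 4 = 6.8/4 = 1.7
  s[X_2,X_2] = ((-2.6)·(-2.6) + (1.4)·(1.4) + (0.4)·(0.4) + (0.4)·(0.4) + (0.4)·(0.4)) / 4 = 9.2/4 = 2.3
  Sample standard deviations s_i = √(s[i,i]):
  s(X_1) = √(2.8) = 1.6733
  s(X_2) = √(2.3) = 1.5166

Step 3 — r_{ij} = s_{ij} / (s_i · s_j):
  r[X_1,X_1] = 1 (diagonal).
  r[X_1,X_2] = 1.7 / (1.6733 · 1.5166) = 1.7 / 2.5377 = 0.6699
  r[X_2,X_2] = 1 (diagonal).

R is symmetric with unit diagonal. Assembling:

R = [[1, 0.6699],
 [0.6699, 1]]


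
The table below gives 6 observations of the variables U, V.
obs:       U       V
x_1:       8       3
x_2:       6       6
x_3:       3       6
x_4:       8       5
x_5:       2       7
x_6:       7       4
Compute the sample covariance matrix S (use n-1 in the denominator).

Step 1 — column means:
  mean(U) = (8 + 6 + 3 + 8 + 2 + 7) / 6 = 34/6 = 5.6667
  mean(V) = (3 + 6 + 6 + 5 + 7 + 4) / 6 = 31/6 = 5.1667

Step 2 — sample covariance S[i,j] = (1/(n-1)) · Σ_k (x_{k,i} - mean_i) · (x_{k,j} - mean_j), with n-1 = 5.
  S[U,U] = ((2.3333)·(2.3333) + (0.3333)·(0.3333) + (-2.6667)·(-2.6667) + (2.3333)·(2.3333) + (-3.6667)·(-3.6667) + (1.3333)·(1.3333)) / 5 = 33.3333/5 = 6.6667
  S[U,V] = ((2.3333)·(-2.1667) + (0.3333)·(0.8333) + (-2.6667)·(0.8333) + (2.3333)·(-0.1667) + (-3.6667)·(1.8333) + (1.3333)·(-1.1667)) / 5 = -15.6667/5 = -3.1333
  S[V,V] = ((-2.1667)·(-2.1667) + (0.8333)·(0.8333) + (0.8333)·(0.8333) + (-0.1667)·(-0.1667) + (1.8333)·(1.8333) + (-1.1667)·(-1.1667)) / 5 = 10.8333/5 = 2.1667

S is symmetric (S[j,i] = S[i,j]). Assembling:

S = [[6.6667, -3.1333],
 [-3.1333, 2.1667]]


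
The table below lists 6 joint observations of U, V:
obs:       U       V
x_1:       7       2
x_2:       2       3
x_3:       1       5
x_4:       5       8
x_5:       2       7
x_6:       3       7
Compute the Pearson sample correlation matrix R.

Step 1 — column means:
  mean(U) = (7 + 2 + 1 + 5 + 2 + 3) / 6 = 20/6 = 3.3333
  mean(V) = (2 + 3 + 5 + 8 + 7 + 7) / 6 = 32/6 = 5.3333

Step 2 — sample variances and covariances s[i,j] = (1/(n-1)) · Σ_k (x_{k,i} - mean_i) · (x_{k,j} - mean_j), with n-1 = 5:
  s[U,U] = ((3.6667)·(3.6667) + (-1.3333)·(-1.3333) + (-2.3333)·(-2.3333) + (1.6667)·(1.6667) + (-1.3333)·(-1.3333) + (-0.3333)·(-0.3333)) / 5 = 25.3333/5 = 5.0667
  s[U,V] = ((3.6667)·(-3.3333) + (-1.3333)·(-2.3333) + (-2.3333)·(-0.3333) + (1.6667)·(2.6667) + (-1.3333)·(1.6667) + (-0.3333)·(1.6667)) / 5 = -6.6667/5 = -1.3333
  s[V,V] = ((-3.3333)·(-3.3333) + (-2.3333)·(-2.3333) + (-0.3333)·(-0.3333) + (2.6667)·(2.6667) + (1.6667)·(1.6667) + (1.6667)·(1.6667)) / 5 = 29.3333/5 = 5.8667
  Sample standard deviations s_i = √(s[i,i]):
  s(U) = √(5.0667) = 2.2509
  s(V) = √(5.8667) = 2.4221

Step 3 — r_{ij} = s_{ij} / (s_i · s_j):
  r[U,U] = 1 (diagonal).
  r[U,V] = -1.3333 / (2.2509 · 2.4221) = -1.3333 / 5.452 = -0.2446
  r[V,V] = 1 (diagonal).

R is symmetric with unit diagonal. Assembling:

R = [[1, -0.2446],
 [-0.2446, 1]]


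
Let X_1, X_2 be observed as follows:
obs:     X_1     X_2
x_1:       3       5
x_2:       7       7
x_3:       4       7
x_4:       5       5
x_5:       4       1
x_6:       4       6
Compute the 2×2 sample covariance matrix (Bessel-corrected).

Step 1 — column means:
  mean(X_1) = (3 + 7 + 4 + 5 + 4 + 4) / 6 = 27/6 = 4.5
  mean(X_2) = (5 + 7 + 7 + 5 + 1 + 6) / 6 = 31/6 = 5.1667

Step 2 — sample covariance S[i,j] = (1/(n-1)) · Σ_k (x_{k,i} - mean_i) · (x_{k,j} - mean_j), with n-1 = 5.
  S[X_1,X_1] = ((-1.5)·(-1.5) + (2.5)·(2.5) + (-0.5)·(-0.5) + (0.5)·(0.5) + (-0.5)·(-0.5) + (-0.5)·(-0.5)) / 5 = 9.5/5 = 1.9
  S[X_1,X_2] = ((-1.5)·(-0.1667) + (2.5)·(1.8333) + (-0.5)·(1.8333) + (0.5)·(-0.1667) + (-0.5)·(-4.1667) + (-0.5)·(0.8333)) / 5 = 5.5/5 = 1.1
  S[X_2,X_2] = ((-0.1667)·(-0.1667) + (1.8333)·(1.8333) + (1.8333)·(1.8333) + (-0.1667)·(-0.1667) + (-4.1667)·(-4.1667) + (0.8333)·(0.8333)) / 5 = 24.8333/5 = 4.9667

S is symmetric (S[j,i] = S[i,j]). Assembling:

S = [[1.9, 1.1],
 [1.1, 4.9667]]


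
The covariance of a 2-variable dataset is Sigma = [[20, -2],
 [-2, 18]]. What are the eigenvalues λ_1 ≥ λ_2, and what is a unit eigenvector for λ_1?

Step 1 — characteristic polynomial of 2×2 Sigma:
  det(Sigma - λI) = λ² - trace · λ + det = 0.
  trace = 20 + 18 = 38, det = 20·18 - (-2)² = 356.
Step 2 — discriminant:
  Δ = trace² - 4·det = 1444 - 1424 = 20.
Step 3 — eigenvalues:
  λ = (trace ± √Δ)/2 = (38 ± 4.4721)/2,
  λ_1 = 21.2361,  λ_2 = 16.7639.

Step 4 — unit eigenvector for λ_1: solve (Sigma - λ_1 I)v = 0. First row:
  (20 - 21.2361)·v_x + (-2)·v_y = 0, i.e. (-1.2361)·v_x + (-2)·v_y = 0,
  so v ∝ (b, λ_1 - a) = (-2, 1.2361); multiply by -1 so the first entry is positive: u = (2, -1.2361).
  ||u|| = √((2)² + (-1.2361)²) = √(5.5279) ≈ 2.3511,
  v_1 = u/||u|| ≈ (0.8507, -0.5257) (||v_1|| = 1).

λ_1 = 21.2361,  λ_2 = 16.7639;  v_1 ≈ (0.8507, -0.5257)


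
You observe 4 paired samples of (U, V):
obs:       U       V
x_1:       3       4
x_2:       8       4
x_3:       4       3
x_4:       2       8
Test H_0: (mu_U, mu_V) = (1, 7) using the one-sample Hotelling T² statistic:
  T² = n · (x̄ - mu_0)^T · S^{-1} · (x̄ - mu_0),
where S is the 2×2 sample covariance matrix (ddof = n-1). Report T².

Step 1 — sample mean vector:
  mean(U) = (3 + 8 + 4 + 2) / 4 = 17/4 = 4.25
  mean(V) = (4 + 4 + 3 + 8) / 4 = 19/4 = 4.75
  x̄ = (4.25, 4.75),  deviation x̄ - mu_0 = (4.25, 4.75) - (1, 7) = (3.25, -2.25).

Step 2 — sample covariance matrix, S[i,j] = (1/(n-1)) · Σ_k (x_{k,i} - mean_i) · (x_{k,j} - mean_j), divisor n-1 = 3:
  S[U,U] = ((-1.25)·(-1.25) + (3.75)·(3.75) + (-0.25)·(-0.25) + (-2.25)·(-2.25)) / 3 = 20.75/3 = 6.9167
  S[U,V] = ((-1.25)·(-0.75) + (3.75)·(-0.75) + (-0.25)·(-1.75) + (-2.25)·(3.25)) / 3 = -8.75/3 = -2.9167
  S[V,V] = ((-0.75)·(-0.75) + (-0.75)·(-0.75) + (-1.75)·(-1.75) + (3.25)·(3.25)) / 3 = 14.75/3 = 4.9167
  S = [[6.9167, -2.9167],
 [-2.9167, 4.9167]].

Step 3 — invert S. det(S) = 6.9167·4.9167 - (-2.9167)² = 25.5.
  S^{-1} = (1/det) · [[d, -b], [-b, a]] = [[0.1928, 0.1144],
 [0.1144, 0.2712]].

Step 4 — quadratic form (x̄ - mu_0)^T · S^{-1} · (x̄ - mu_0):
  S^{-1} · (x̄ - mu_0) = (0.3693, -0.2386),
  (x̄ - mu_0)^T · [...] = (3.25)·(0.3693) + (-2.25)·(-0.2386) = 1.7369.

Step 5 — scale by n: T² = 4 · 1.7369 = 6.9477.

T² ≈ 6.9477


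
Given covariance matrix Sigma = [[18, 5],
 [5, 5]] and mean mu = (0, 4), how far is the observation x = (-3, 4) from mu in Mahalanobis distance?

Step 1 — centre the observation: (x - mu) = (-3, 0).

Step 2 — invert Sigma. det(Sigma) = 18·5 - (5)² = 65.
  Sigma^{-1} = (1/det) · [[d, -b], [-b, a]] = [[0.0769, -0.0769],
 [-0.0769, 0.2769]].

Step 3 — form the quadratic (x - mu)^T · Sigma^{-1} · (x - mu):
  Sigma^{-1} · (x - mu) = (-0.2308, 0.2308).
  (x - mu)^T · [Sigma^{-1} · (x - mu)] = (-3)·(-0.2308) + (0)·(0.2308) = 0.6923.

Step 4 — take square root: d = √(0.6923) ≈ 0.8321.

d(x, mu) = √(0.6923) ≈ 0.8321


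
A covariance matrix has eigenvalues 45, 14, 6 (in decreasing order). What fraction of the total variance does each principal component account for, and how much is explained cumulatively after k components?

Step 1 — total variance = trace(Sigma) = Σ λ_i = 45 + 14 + 6 = 65.

Step 2 — fraction explained by component i = λ_i / Σ λ:
  PC1: 45/65 = 0.6923
  PC2: 14/65 = 0.2154
  PC3: 6/65 = 0.0923

Step 3 — cumulative fraction after k components = (λ_1 + ... + λ_k) / Σ λ:
  k = 1: 45/65 = 0.6923
  k = 2: (45 + 14)/65 = 59/65 = 0.9077
  k = 3: (45 + 14 + 6)/65 = 65/65 = 1

Summary (fraction, with percent):

explained: PC1 0.6923 (69.23%), PC2 0.2154 (21.54%), PC3 0.0923 (9.23%);  cumulative: 0.6923, 0.9077, 1


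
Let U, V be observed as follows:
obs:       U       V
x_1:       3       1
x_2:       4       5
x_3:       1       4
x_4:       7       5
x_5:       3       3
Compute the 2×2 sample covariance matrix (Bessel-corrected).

Step 1 — column means:
  mean(U) = (3 + 4 + 1 + 7 + 3) / 5 = 18/5 = 3.6
  mean(V) = (1 + 5 + 4 + 5 + 3) / 5 = 18/5 = 3.6

Step 2 — sample covariance S[i,j] = (1/(n-1)) · Σ_k (x_{k,i} - mean_i) · (x_{k,j} - mean_j), with n-1 = 4.
  S[U,U] = ((-0.6)·(-0.6) + (0.4)·(0.4) + (-2.6)·(-2.6) + (3.4)·(3.4) + (-0.6)·(-0.6)) / 4 = 19.2/4 = 4.8
  S[U,V] = ((-0.6)·(-2.6) + (0.4)·(1.4) + (-2.6)·(0.4) + (3.4)·(1.4) + (-0.6)·(-0.6)) / 4 = 6.2/4 = 1.55
  S[V,V] = ((-2.6)·(-2.6) + (1.4)·(1.4) + (0.4)·(0.4) + (1.4)·(1.4) + (-0.6)·(-0.6)) / 4 = 11.2/4 = 2.8

S is symmetric (S[j,i] = S[i,j]). Assembling:

S = [[4.8, 1.55],
 [1.55, 2.8]]


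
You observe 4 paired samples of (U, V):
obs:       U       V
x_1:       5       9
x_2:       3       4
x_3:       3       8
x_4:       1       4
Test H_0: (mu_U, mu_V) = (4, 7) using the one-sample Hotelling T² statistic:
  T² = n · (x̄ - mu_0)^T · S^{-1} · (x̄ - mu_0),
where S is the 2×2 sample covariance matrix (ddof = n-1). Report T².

Step 1 — sample mean vector:
  mean(U) = (5 + 3 + 3 + 1) / 4 = 12/4 = 3
  mean(V) = (9 + 4 + 8 + 4) / 4 = 25/4 = 6.25
  x̄ = (3, 6.25),  deviation x̄ - mu_0 = (3, 6.25) - (4, 7) = (-1, -0.75).

Step 2 — sample covariance matrix, S[i,j] = (1/(n-1)) · Σ_k (x_{k,i} - mean_i) · (x_{k,j} - mean_j), divisor n-1 = 3:
  S[U,U] = ((2)·(2) + (0)·(0) + (0)·(0) + (-2)·(-2)) / 3 = 8/3 = 2.6667
  S[U,V] = ((2)·(2.75) + (0)·(-2.25) + (0)·(1.75) + (-2)·(-2.25)) / 3 = 10/3 = 3.3333
  S[V,V] = ((2.75)·(2.75) + (-2.25)·(-2.25) + (1.75)·(1.75) + (-2.25)·(-2.25)) / 3 = 20.75/3 = 6.9167
  S = [[2.6667, 3.3333],
 [3.3333, 6.9167]].

Step 3 — invert S. det(S) = 2.6667·6.9167 - (3.3333)² = 7.3333.
  S^{-1} = (1/det) · [[d, -b], [-b, a]] = [[0.9432, -0.4545],
 [-0.4545, 0.3636]].

Step 4 — quadratic form (x̄ - mu_0)^T · S^{-1} · (x̄ - mu_0):
  S^{-1} · (x̄ - mu_0) = (-0.6023, 0.1818),
  (x̄ - mu_0)^T · [...] = (-1)·(-0.6023) + (-0.75)·(0.1818) = 0.4659.

Step 5 — scale by n: T² = 4 · 0.4659 = 1.8636.

T² ≈ 1.8636


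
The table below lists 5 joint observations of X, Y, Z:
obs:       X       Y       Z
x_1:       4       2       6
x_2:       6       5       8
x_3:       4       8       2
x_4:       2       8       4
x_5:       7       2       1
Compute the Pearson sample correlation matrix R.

Step 1 — column means:
  mean(X) = (4 + 6 + 4 + 2 + 7) / 5 = 23/5 = 4.6
  mean(Y) = (2 + 5 + 8 + 8 + 2) / 5 = 25/5 = 5
  mean(Z) = (6 + 8 + 2 + 4 + 1) / 5 = 21/5 = 4.2

Step 2 — sample variances and covariances s[i,j] = (1/(n-1)) · Σ_k (x_{k,i} - mean_i) · (x_{k,j} - mean_j), with n-1 = 4:
  s[X,X] = ((-0.6)·(-0.6) + (1.4)·(1.4) + (-0.6)·(-0.6) + (-2.6)·(-2.6) + (2.4)·(2.4)) / 4 = 15.2/4 = 3.8
  s[X,Y] = ((-0.6)·(-3) + (1.4)·(0) + (-0.6)·(3) + (-2.6)·(3) + (2.4)·(-3)) / 4 = -15/4 = -3.75
  s[X,Z] = ((-0.6)·(1.8) + (1.4)·(3.8) + (-0.6)·(-2.2) + (-2.6)·(-0.2) + (2.4)·(-3.2)) / 4 = -1.6/4 = -0.4
  s[Y,Y] = ((-3)·(-3) + (0)·(0) + (3)·(3) + (3)·(3) + (-3)·(-3)) / 4 = 36/4 = 9
  s[Y,Z] = ((-3)·(1.8) + (0)·(3.8) + (3)·(-2.2) + (3)·(-0.2) + (-3)·(-3.2)) / 4 = -3/4 = -0.75
  s[Z,Z] = ((1.8)·(1.8) + (3.8)·(3.8) + (-2.2)·(-2.2) + (-0.2)·(-0.2) + (-3.2)·(-3.2)) / 4 = 32.8/4 = 8.2
  Sample standard deviations s_i = √(s[i,i]):
  s(X) = √(3.8) = 1.9494
  s(Y) = √(9) = 3
  s(Z) = √(8.2) = 2.8636

Step 3 — r_{ij} = s_{ij} / (s_i · s_j):
  r[X,X] = 1 (diagonal).
  r[X,Y] = -3.75 / (1.9494 · 3) = -3.75 / 5.8481 = -0.6412
  r[X,Z] = -0.4 / (1.9494 · 2.8636) = -0.4 / 5.5821 = -0.0717
  r[Y,Y] = 1 (diagonal).
  r[Y,Z] = -0.75 / (3 · 2.8636) = -0.75 / 8.5907 = -0.0873
  r[Z,Z] = 1 (diagonal).

R is symmetric with unit diagonal. Assembling:

R = [[1, -0.6412, -0.0717],
 [-0.6412, 1, -0.0873],
 [-0.0717, -0.0873, 1]]


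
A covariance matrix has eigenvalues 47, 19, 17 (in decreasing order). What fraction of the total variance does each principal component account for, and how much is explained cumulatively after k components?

Step 1 — total variance = trace(Sigma) = Σ λ_i = 47 + 19 + 17 = 83.

Step 2 — fraction explained by component i = λ_i / Σ λ:
  PC1: 47/83 = 0.5663
  PC2: 19/83 = 0.2289
  PC3: 17/83 = 0.2048

Step 3 — cumulative fraction after k components = (λ_1 + ... + λ_k) / Σ λ:
  k = 1: 47/83 = 0.5663
  k = 2: (47 + 19)/83 = 66/83 = 0.7952
  k = 3: (47 + 19 + 17)/83 = 83/83 = 1

Summary (fraction, with percent):

explained: PC1 0.5663 (56.63%), PC2 0.2289 (22.89%), PC3 0.2048 (20.48%);  cumulative: 0.5663, 0.7952, 1


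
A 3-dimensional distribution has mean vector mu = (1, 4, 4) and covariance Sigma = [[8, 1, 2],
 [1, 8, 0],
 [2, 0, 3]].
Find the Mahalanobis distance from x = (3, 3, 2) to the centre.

Step 1 — centre the observation: (x - mu) = (2, -1, -2).

Step 2 — invert Sigma (cofactor / det for 3×3, or solve directly):
  Sigma^{-1} = [[0.1529, -0.0191, -0.1019],
 [-0.0191, 0.1274, 0.0127],
 [-0.1019, 0.0127, 0.4013]].

Step 3 — form the quadratic (x - mu)^T · Sigma^{-1} · (x - mu):
  Sigma^{-1} · (x - mu) = (0.5287, -0.1911, -1.0191).
  (x - mu)^T · [Sigma^{-1} · (x - mu)] = (2)·(0.5287) + (-1)·(-0.1911) + (-2)·(-1.0191) = 3.2866.

Step 4 — take square root: d = √(3.2866) ≈ 1.8129.

d(x, mu) = √(3.2866) ≈ 1.8129


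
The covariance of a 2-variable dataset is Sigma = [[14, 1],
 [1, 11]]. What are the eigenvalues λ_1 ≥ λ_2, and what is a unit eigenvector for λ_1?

Step 1 — characteristic polynomial of 2×2 Sigma:
  det(Sigma - λI) = λ² - trace · λ + det = 0.
  trace = 14 + 11 = 25, det = 14·11 - (1)² = 153.
Step 2 — discriminant:
  Δ = trace² - 4·det = 625 - 612 = 13.
Step 3 — eigenvalues:
  λ = (trace ± √Δ)/2 = (25 ± 3.6056)/2,
  λ_1 = 14.3028,  λ_2 = 10.6972.

Step 4 — unit eigenvector for λ_1: solve (Sigma - λ_1 I)v = 0. First row:
  (14 - 14.3028)·v_x + (1)·v_y = 0, i.e. (-0.3028)·v_x + (1)·v_y = 0,
  so v ∝ (b, λ_1 - a) = (1, 0.3028) = u.
  ||u|| = √((1)² + (0.3028)²) = √(1.0917) ≈ 1.0448,
  v_1 = u/||u|| ≈ (0.9571, 0.2898) (||v_1|| = 1).

λ_1 = 14.3028,  λ_2 = 10.6972;  v_1 ≈ (0.9571, 0.2898)


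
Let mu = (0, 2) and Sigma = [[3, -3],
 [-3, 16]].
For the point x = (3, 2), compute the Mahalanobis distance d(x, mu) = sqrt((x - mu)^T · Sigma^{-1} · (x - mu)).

Step 1 — centre the observation: (x - mu) = (3, 0).

Step 2 — invert Sigma. det(Sigma) = 3·16 - (-3)² = 39.
  Sigma^{-1} = (1/det) · [[d, -b], [-b, a]] = [[0.4103, 0.0769],
 [0.0769, 0.0769]].

Step 3 — form the quadratic (x - mu)^T · Sigma^{-1} · (x - mu):
  Sigma^{-1} · (x - mu) = (1.2308, 0.2308).
  (x - mu)^T · [Sigma^{-1} · (x - mu)] = (3)·(1.2308) + (0)·(0.2308) = 3.6923.

Step 4 — take square root: d = √(3.6923) ≈ 1.9215.

d(x, mu) = √(3.6923) ≈ 1.9215


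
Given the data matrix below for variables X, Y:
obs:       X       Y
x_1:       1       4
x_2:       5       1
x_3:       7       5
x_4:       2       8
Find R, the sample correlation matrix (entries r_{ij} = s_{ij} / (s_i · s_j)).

Step 1 — column means:
  mean(X) = (1 + 5 + 7 + 2) / 4 = 15/4 = 3.75
  mean(Y) = (4 + 1 + 5 + 8) / 4 = 18/4 = 4.5

Step 2 — sample variances and covariances s[i,j] = (1/(n-1)) · Σ_k (x_{k,i} - mean_i) · (x_{k,j} - mean_j), with n-1 = 3:
  s[X,X] = ((-2.75)·(-2.75) + (1.25)·(1.25) + (3.25)·(3.25) + (-1.75)·(-1.75)) / 3 = 22.75/3 = 7.5833
  s[X,Y] = ((-2.75)·(-0.5) + (1.25)·(-3.5) + (3.25)·(0.5) + (-1.75)·(3.5)) / 3 = -7.5/3 = -2.5
  s[Y,Y] = ((-0.5)·(-0.5) + (-3.5)·(-3.5) + (0.5)·(0.5) + (3.5)·(3.5)) / 3 = 25/3 = 8.3333
  Sample standard deviations s_i = √(s[i,i]):
  s(X) = √(7.5833) = 2.7538
  s(Y) = √(8.3333) = 2.8868

Step 3 — r_{ij} = s_{ij} / (s_i · s_j):
  r[X,X] = 1 (diagonal).
  r[X,Y] = -2.5 / (2.7538 · 2.8868) = -2.5 / 7.9495 = -0.3145
  r[Y,Y] = 1 (diagonal).

R is symmetric with unit diagonal. Assembling:

R = [[1, -0.3145],
 [-0.3145, 1]]


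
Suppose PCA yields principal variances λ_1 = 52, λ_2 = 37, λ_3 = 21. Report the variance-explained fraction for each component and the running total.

Step 1 — total variance = trace(Sigma) = Σ λ_i = 52 + 37 + 21 = 110.

Step 2 — fraction explained by component i = λ_i / Σ λ:
  PC1: 52/110 = 0.4727
  PC2: 37/110 = 0.3364
  PC3: 21/110 = 0.1909

Step 3 — cumulative fraction after k components = (λ_1 + ... + λ_k) / Σ λ:
  k = 1: 52/110 = 0.4727
  k = 2: (52 + 37)/110 = 89/110 = 0.8091
  k = 3: (52 + 37 + 21)/110 = 110/110 = 1

Summary (fraction, with percent):

explained: PC1 0.4727 (47.27%), PC2 0.3364 (33.64%), PC3 0.1909 (19.09%);  cumulative: 0.4727, 0.8091, 1


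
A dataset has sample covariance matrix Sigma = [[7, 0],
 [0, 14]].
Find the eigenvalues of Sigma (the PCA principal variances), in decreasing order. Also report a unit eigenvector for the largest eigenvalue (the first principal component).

Step 1 — characteristic polynomial of 2×2 Sigma:
  det(Sigma - λI) = λ² - trace · λ + det = 0.
  trace = 7 + 14 = 21, det = 7·14 - (0)² = 98.
Step 2 — discriminant:
  Δ = trace² - 4·det = 441 - 392 = 49.
Step 3 — eigenvalues:
  λ = (trace ± √Δ)/2 = (21 ± 7)/2,
  λ_1 = 14,  λ_2 = 7.

Step 4 — unit eigenvector for λ_1: Sigma is diagonal, so its eigenvectors are the coordinate axes. λ_1 = 14 is the diagonal entry on the second coordinate axis, hence
  v_1 = (0, 1) (||v_1|| = 1).

λ_1 = 14,  λ_2 = 7;  v_1 ≈ (0, 1)


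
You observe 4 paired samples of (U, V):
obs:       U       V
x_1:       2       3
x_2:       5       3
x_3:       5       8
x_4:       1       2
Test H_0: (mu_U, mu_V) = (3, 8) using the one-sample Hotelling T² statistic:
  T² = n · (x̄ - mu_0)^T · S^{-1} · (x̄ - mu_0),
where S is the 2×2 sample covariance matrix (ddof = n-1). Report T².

Step 1 — sample mean vector:
  mean(U) = (2 + 5 + 5 + 1) / 4 = 13/4 = 3.25
  mean(V) = (3 + 3 + 8 + 2) / 4 = 16/4 = 4
  x̄ = (3.25, 4),  deviation x̄ - mu_0 = (3.25, 4) - (3, 8) = (0.25, -4).

Step 2 — sample covariance matrix, S[i,j] = (1/(n-1)) · Σ_k (x_{k,i} - mean_i) · (x_{k,j} - mean_j), divisor n-1 = 3:
  S[U,U] = ((-1.25)·(-1.25) + (1.75)·(1.75) + (1.75)·(1.75) + (-2.25)·(-2.25)) / 3 = 12.75/3 = 4.25
  S[U,V] = ((-1.25)·(-1) + (1.75)·(-1) + (1.75)·(4) + (-2.25)·(-2)) / 3 = 11/3 = 3.6667
  S[V,V] = ((-1)·(-1) + (-1)·(-1) + (4)·(4) + (-2)·(-2)) / 3 = 22/3 = 7.3333
  S = [[4.25, 3.6667],
 [3.6667, 7.3333]].

Step 3 — invert S. det(S) = 4.25·7.3333 - (3.6667)² = 17.7222.
  S^{-1} = (1/det) · [[d, -b], [-b, a]] = [[0.4138, -0.2069],
 [-0.2069, 0.2398]].

Step 4 — quadratic form (x̄ - mu_0)^T · S^{-1} · (x̄ - mu_0):
  S^{-1} · (x̄ - mu_0) = (0.931, -1.011),
  (x̄ - mu_0)^T · [...] = (0.25)·(0.931) + (-4)·(-1.011) = 4.2766.

Step 5 — scale by n: T² = 4 · 4.2766 = 17.1066.

T² ≈ 17.1066


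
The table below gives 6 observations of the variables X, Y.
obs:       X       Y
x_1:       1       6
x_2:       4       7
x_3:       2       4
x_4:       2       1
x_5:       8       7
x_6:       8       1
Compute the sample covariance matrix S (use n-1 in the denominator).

Step 1 — column means:
  mean(X) = (1 + 4 + 2 + 2 + 8 + 8) / 6 = 25/6 = 4.1667
  mean(Y) = (6 + 7 + 4 + 1 + 7 + 1) / 6 = 26/6 = 4.3333

Step 2 — sample covariance S[i,j] = (1/(n-1)) · Σ_k (x_{k,i} - mean_i) · (x_{k,j} - mean_j), with n-1 = 5.
  S[X,X] = ((-3.1667)·(-3.1667) + (-0.1667)·(-0.1667) + (-2.1667)·(-2.1667) + (-2.1667)·(-2.1667) + (3.8333)·(3.8333) + (3.8333)·(3.8333)) / 5 = 48.8333/5 = 9.7667
  S[X,Y] = ((-3.1667)·(1.6667) + (-0.1667)·(2.6667) + (-2.1667)·(-0.3333) + (-2.1667)·(-3.3333) + (3.8333)·(2.6667) + (3.8333)·(-3.3333)) / 5 = -0.3333/5 = -0.0667
  S[Y,Y] = ((1.6667)·(1.6667) + (2.6667)·(2.6667) + (-0.3333)·(-0.3333) + (-3.3333)·(-3.3333) + (2.6667)·(2.6667) + (-3.3333)·(-3.3333)) / 5 = 39.3333/5 = 7.8667

S is symmetric (S[j,i] = S[i,j]). Assembling:

S = [[9.7667, -0.0667],
 [-0.0667, 7.8667]]


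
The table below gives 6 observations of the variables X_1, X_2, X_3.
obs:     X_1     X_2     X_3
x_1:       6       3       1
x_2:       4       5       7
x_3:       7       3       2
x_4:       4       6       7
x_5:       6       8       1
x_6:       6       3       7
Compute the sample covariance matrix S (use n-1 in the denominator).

Step 1 — column means:
  mean(X_1) = (6 + 4 + 7 + 4 + 6 + 6) / 6 = 33/6 = 5.5
  mean(X_2) = (3 + 5 + 3 + 6 + 8 + 3) / 6 = 28/6 = 4.6667
  mean(X_3) = (1 + 7 + 2 + 7 + 1 + 7) / 6 = 25/6 = 4.1667

Step 2 — sample covariance S[i,j] = (1/(n-1)) · Σ_k (x_{k,i} - mean_i) · (x_{k,j} - mean_j), with n-1 = 5.
  S[X_1,X_1] = ((0.5)·(0.5) + (-1.5)·(-1.5) + (1.5)·(1.5) + (-1.5)·(-1.5) + (0.5)·(0.5) + (0.5)·(0.5)) / 5 = 7.5/5 = 1.5
  S[X_1,X_2] = ((0.5)·(-1.6667) + (-1.5)·(0.3333) + (1.5)·(-1.6667) + (-1.5)·(1.3333) + (0.5)·(3.3333) + (0.5)·(-1.6667)) / 5 = -5/5 = -1
  S[X_1,X_3] = ((0.5)·(-3.1667) + (-1.5)·(2.8333) + (1.5)·(-2.1667) + (-1.5)·(2.8333) + (0.5)·(-3.1667) + (0.5)·(2.8333)) / 5 = -13.5/5 = -2.7
  S[X_2,X_2] = ((-1.6667)·(-1.6667) + (0.3333)·(0.3333) + (-1.6667)·(-1.6667) + (1.3333)·(1.3333) + (3.3333)·(3.3333) + (-1.6667)·(-1.6667)) / 5 = 21.3333/5 = 4.2667
  S[X_2,X_3] = ((-1.6667)·(-3.1667) + (0.3333)·(2.8333) + (-1.6667)·(-2.1667) + (1.3333)·(2.8333) + (3.3333)·(-3.1667) + (-1.6667)·(2.8333)) / 5 = -1.6667/5 = -0.3333
  S[X_3,X_3] = ((-3.1667)·(-3.1667) + (2.8333)·(2.8333) + (-2.1667)·(-2.1667) + (2.8333)·(2.8333) + (-3.1667)·(-3.1667) + (2.8333)·(2.8333)) / 5 = 48.8333/5 = 9.7667

S is symmetric (S[j,i] = S[i,j]). Assembling:

S = [[1.5, -1, -2.7],
 [-1, 4.2667, -0.3333],
 [-2.7, -0.3333, 9.7667]]


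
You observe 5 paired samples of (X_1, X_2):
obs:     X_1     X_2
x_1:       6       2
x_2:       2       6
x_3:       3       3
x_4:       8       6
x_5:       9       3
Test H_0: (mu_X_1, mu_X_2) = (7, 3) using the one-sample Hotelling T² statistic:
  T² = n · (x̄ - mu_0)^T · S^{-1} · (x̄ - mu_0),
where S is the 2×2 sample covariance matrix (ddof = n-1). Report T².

Step 1 — sample mean vector:
  mean(X_1) = (6 + 2 + 3 + 8 + 9) / 5 = 28/5 = 5.6
  mean(X_2) = (2 + 6 + 3 + 6 + 3) / 5 = 20/5 = 4
  x̄ = (5.6, 4),  deviation x̄ - mu_0 = (5.6, 4) - (7, 3) = (-1.4, 1).

Step 2 — sample covariance matrix, S[i,j] = (1/(n-1)) · Σ_k (x_{k,i} - mean_i) · (x_{k,j} - mean_j), divisor n-1 = 4:
  S[X_1,X_1] = ((0.4)·(0.4) + (-3.6)·(-3.6) + (-2.6)·(-2.6) + (2.4)·(2.4) + (3.4)·(3.4)) / 4 = 37.2/4 = 9.3
  S[X_1,X_2] = ((0.4)·(-2) + (-3.6)·(2) + (-2.6)·(-1) + (2.4)·(2) + (3.4)·(-1)) / 4 = -4/4 = -1
  S[X_2,X_2] = ((-2)·(-2) + (2)·(2) + (-1)·(-1) + (2)·(2) + (-1)·(-1)) / 4 = 14/4 = 3.5
  S = [[9.3, -1],
 [-1, 3.5]].

Step 3 — invert S. det(S) = 9.3·3.5 - (-1)² = 31.55.
  S^{-1} = (1/det) · [[d, -b], [-b, a]] = [[0.1109, 0.0317],
 [0.0317, 0.2948]].

Step 4 — quadratic form (x̄ - mu_0)^T · S^{-1} · (x̄ - mu_0):
  S^{-1} · (x̄ - mu_0) = (-0.1236, 0.2504),
  (x̄ - mu_0)^T · [...] = (-1.4)·(-0.1236) + (1)·(0.2504) = 0.4235.

Step 5 — scale by n: T² = 5 · 0.4235 = 2.1173.

T² ≈ 2.1173


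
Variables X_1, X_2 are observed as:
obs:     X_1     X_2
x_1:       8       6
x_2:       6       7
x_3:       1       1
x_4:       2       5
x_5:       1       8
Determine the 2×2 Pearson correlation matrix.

Step 1 — column means:
  mean(X_1) = (8 + 6 + 1 + 2 + 1) / 5 = 18/5 = 3.6
  mean(X_2) = (6 + 7 + 1 + 5 + 8) / 5 = 27/5 = 5.4

Step 2 — sample variances and covariances s[i,j] = (1/(n-1)) · Σ_k (x_{k,i} - mean_i) · (x_{k,j} - mean_j), with n-1 = 4:
  s[X_1,X_1] = ((4.4)·(4.4) + (2.4)·(2.4) + (-2.6)·(-2.6) + (-1.6)·(-1.6) + (-2.6)·(-2.6)) / 4 = 41.2/4 = 10.3
  s[X_1,X_2] = ((4.4)·(0.6) + (2.4)·(1.6) + (-2.6)·(-4.4) + (-1.6)·(-0.4) + (-2.6)·(2.6)) / 4 = 11.8/4 = 2.95
  s[X_2,X_2] = ((0.6)·(0.6) + (1.6)·(1.6) + (-4.4)·(-4.4) + (-0.4)·(-0.4) + (2.6)·(2.6)) / 4 = 29.2/4 = 7.3
  Sample standard deviations s_i = √(s[i,i]):
  s(X_1) = √(10.3) = 3.2094
  s(X_2) = √(7.3) = 2.7019

Step 3 — r_{ij} = s_{ij} / (s_i · s_j):
  r[X_1,X_1] = 1 (diagonal).
  r[X_1,X_2] = 2.95 / (3.2094 · 2.7019) = 2.95 / 8.6712 = 0.3402
  r[X_2,X_2] = 1 (diagonal).

R is symmetric with unit diagonal. Assembling:

R = [[1, 0.3402],
 [0.3402, 1]]


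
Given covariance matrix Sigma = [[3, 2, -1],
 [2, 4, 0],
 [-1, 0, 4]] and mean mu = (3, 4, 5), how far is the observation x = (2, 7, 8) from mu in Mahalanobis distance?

Step 1 — centre the observation: (x - mu) = (-1, 3, 3).

Step 2 — invert Sigma (cofactor / det for 3×3, or solve directly):
  Sigma^{-1} = [[0.5714, -0.2857, 0.1429],
 [-0.2857, 0.3929, -0.0714],
 [0.1429, -0.0714, 0.2857]].

Step 3 — form the quadratic (x - mu)^T · Sigma^{-1} · (x - mu):
  Sigma^{-1} · (x - mu) = (-1, 1.25, 0.5).
  (x - mu)^T · [Sigma^{-1} · (x - mu)] = (-1)·(-1) + (3)·(1.25) + (3)·(0.5) = 6.25.

Step 4 — take square root: d = √(6.25) ≈ 2.5.

d(x, mu) = √(6.25) ≈ 2.5


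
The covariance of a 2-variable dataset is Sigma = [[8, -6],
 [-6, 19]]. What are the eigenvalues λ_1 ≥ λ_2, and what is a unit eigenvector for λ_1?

Step 1 — characteristic polynomial of 2×2 Sigma:
  det(Sigma - λI) = λ² - trace · λ + det = 0.
  trace = 8 + 19 = 27, det = 8·19 - (-6)² = 116.
Step 2 — discriminant:
  Δ = trace² - 4·det = 729 - 464 = 265.
Step 3 — eigenvalues:
  λ = (trace ± √Δ)/2 = (27 ± 16.2788)/2,
  λ_1 = 21.6394,  λ_2 = 5.3606.

Step 4 — unit eigenvector for λ_1: solve (Sigma - λ_1 I)v = 0. First row:
  (8 - 21.6394)·v_x + (-6)·v_y = 0, i.e. (-13.6394)·v_x + (-6)·v_y = 0,
  so v ∝ (b, λ_1 - a) = (-6, 13.6394); multiply by -1 so the first entry is positive: u = (6, -13.6394).
  ||u|| = √((6)² + (-13.6394)²) = √(222.0335) ≈ 14.9008,
  v_1 = u/||u|| ≈ (0.4027, -0.9153) (||v_1|| = 1).

λ_1 = 21.6394,  λ_2 = 5.3606;  v_1 ≈ (0.4027, -0.9153)


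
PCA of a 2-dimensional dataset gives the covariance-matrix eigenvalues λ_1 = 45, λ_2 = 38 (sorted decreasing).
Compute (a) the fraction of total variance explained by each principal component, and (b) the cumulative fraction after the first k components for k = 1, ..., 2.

Step 1 — total variance = trace(Sigma) = Σ λ_i = 45 + 38 = 83.

Step 2 — fraction explained by component i = λ_i / Σ λ:
  PC1: 45/83 = 0.5422
  PC2: 38/83 = 0.4578

Step 3 — cumulative fraction after k components = (λ_1 + ... + λ_k) / Σ λ:
  k = 1: 45/83 = 0.5422
  k = 2: (45 + 38)/83 = 83/83 = 1

Summary (fraction, with percent):

explained: PC1 0.5422 (54.22%), PC2 0.4578 (45.78%);  cumulative: 0.5422, 1


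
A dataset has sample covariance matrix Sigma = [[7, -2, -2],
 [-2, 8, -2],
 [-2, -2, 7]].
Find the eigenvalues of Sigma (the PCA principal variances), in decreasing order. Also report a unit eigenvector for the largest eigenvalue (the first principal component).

Step 1 — characteristic polynomial p(λ) = det(λI - Sigma) = λ³ - tr·λ² + c_1·λ - det, where tr = trace, c_1 = sum of the principal 2×2 minors, det = det(Sigma):
  tr = 7 + 8 + 7 = 22,
  c_1 = (7·8 - (-2)²) + (7·7 - (-2)²) + (8·7 - (-2)²) = 52 + 45 + 52 = 149,
  det = 7·(8·7 - (-2)²) - (-2)·((-2)·7 - (-2)·(-2)) + (-2)·((-2)·(-2) - 8·(-2)) = 7·(52) - (-2)·(-18) + (-2)·(20) = 288.
  So p(λ) = λ³ - 22λ² + 149λ - 288.
Step 2 — look for an integer root (rational root theorem: any rational root is an integer divisor of 288). Testing λ = 9:
  p(9) = 729 - 1782 + 1341 - 288 = 0  ✓
  Dividing out (λ - 9): p(λ) = (λ - 9)(λ² - 13λ + 32).
Step 3 — remaining eigenvalues from the quadratic λ² - 13λ + 32 = 0:
  Δ = 13² - 4·32 = 169 - 128 = 41,  λ = (13 ± √41)/2 = (13 ± 6.4031)/2 ≈ 9.7016 or 3.2984.
  Sorted: λ_1 = 9.7016,  λ_2 = 9,  λ_3 = 3.2984  (check: sum = 22 = tr ✓).

Step 4 — unit eigenvector for λ_1 ≈ 9.7016: v spans the null space of (Sigma - λ_1 I), whose rows are
  r_1 = (-2.7016, -2, -2),  r_2 = (-2, -1.7016, -2),  r_3 = (-2, -2, -2.7016).
  v is orthogonal to every row, so take v ∝ r_1 × r_2 = ((-2)·(-2) - (-2)·(-1.7016), (-2)·(-2) - (-2.7016)·(-2), (-2.7016)·(-1.7016) - (-2)·(-2)) ≈ (0.5969, -1.4031, 0.5969).
  Let u = (0.5969, -1.4031, 0.5969).
  ||u|| = √((0.5969)² + (-1.4031)² + (0.5969)²) = √(2.6813) ≈ 1.6375,  v_1 = u/||u|| ≈ (0.3645, -0.8569, 0.3645) (||v_1|| = 1).

λ_1 = 9.7016,  λ_2 = 9,  λ_3 = 3.2984;  v_1 ≈ (0.3645, -0.8569, 0.3645)


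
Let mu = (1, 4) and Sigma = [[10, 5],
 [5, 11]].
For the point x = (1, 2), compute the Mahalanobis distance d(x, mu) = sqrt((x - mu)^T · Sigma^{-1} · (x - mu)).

Step 1 — centre the observation: (x - mu) = (0, -2).

Step 2 — invert Sigma. det(Sigma) = 10·11 - (5)² = 85.
  Sigma^{-1} = (1/det) · [[d, -b], [-b, a]] = [[0.1294, -0.0588],
 [-0.0588, 0.1176]].

Step 3 — form the quadratic (x - mu)^T · Sigma^{-1} · (x - mu):
  Sigma^{-1} · (x - mu) = (0.1176, -0.2353).
  (x - mu)^T · [Sigma^{-1} · (x - mu)] = (0)·(0.1176) + (-2)·(-0.2353) = 0.4706.

Step 4 — take square root: d = √(0.4706) ≈ 0.686.

d(x, mu) = √(0.4706) ≈ 0.686


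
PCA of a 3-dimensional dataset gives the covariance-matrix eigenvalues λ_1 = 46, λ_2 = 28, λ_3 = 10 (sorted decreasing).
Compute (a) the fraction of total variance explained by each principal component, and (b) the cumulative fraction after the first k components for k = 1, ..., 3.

Step 1 — total variance = trace(Sigma) = Σ λ_i = 46 + 28 + 10 = 84.

Step 2 — fraction explained by component i = λ_i / Σ λ:
  PC1: 46/84 = 0.5476
  PC2: 28/84 = 0.3333
  PC3: 10/84 = 0.119

Step 3 — cumulative fraction after k components = (λ_1 + ... + λ_k) / Σ λ:
  k = 1: 46/84 = 0.5476
  k = 2: (46 + 28)/84 = 74/84 = 0.881
  k = 3: (46 + 28 + 10)/84 = 84/84 = 1

Summary (fraction, with percent):

explained: PC1 0.5476 (54.76%), PC2 0.3333 (33.33%), PC3 0.119 (11.9%);  cumulative: 0.5476, 0.881, 1


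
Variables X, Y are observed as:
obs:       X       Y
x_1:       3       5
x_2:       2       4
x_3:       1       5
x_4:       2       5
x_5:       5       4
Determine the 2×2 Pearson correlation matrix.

Step 1 — column means:
  mean(X) = (3 + 2 + 1 + 2 + 5) / 5 = 13/5 = 2.6
  mean(Y) = (5 + 4 + 5 + 5 + 4) / 5 = 23/5 = 4.6

Step 2 — sample variances and covariances s[i,j] = (1/(n-1)) · Σ_k (x_{k,i} - mean_i) · (x_{k,j} - mean_j), with n-1 = 4:
  s[X,X] = ((0.4)·(0.4) + (-0.6)·(-0.6) + (-1.6)·(-1.6) + (-0.6)·(-0.6) + (2.4)·(2.4)) / 4 = 9.2/4 = 2.3
  s[X,Y] = ((0.4)·(0.4) + (-0.6)·(-0.6) + (-1.6)·(0.4) + (-0.6)·(0.4) + (2.4)·(-0.6)) / 4 = -1.8/4 = -0.45
  s[Y,Y] = ((0.4)·(0.4) + (-0.6)·(-0.6) + (0.4)·(0.4) + (0.4)·(0.4) + (-0.6)·(-0.6)) / 4 = 1.2/4 = 0.3
  Sample standard deviations s_i = √(s[i,i]):
  s(X) = √(2.3) = 1.5166
  s(Y) = √(0.3) = 0.5477

Step 3 — r_{ij} = s_{ij} / (s_i · s_j):
  r[X,X] = 1 (diagonal).
  r[X,Y] = -0.45 / (1.5166 · 0.5477) = -0.45 / 0.8307 = -0.5417
  r[Y,Y] = 1 (diagonal).

R is symmetric with unit diagonal. Assembling:

R = [[1, -0.5417],
 [-0.5417, 1]]


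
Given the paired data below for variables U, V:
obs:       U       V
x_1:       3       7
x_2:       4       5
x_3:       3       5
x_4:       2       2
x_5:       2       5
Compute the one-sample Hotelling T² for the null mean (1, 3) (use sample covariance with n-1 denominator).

Step 1 — sample mean vector:
  mean(U) = (3 + 4 + 3 + 2 + 2) / 5 = 14/5 = 2.8
  mean(V) = (7 + 5 + 5 + 2 + 5) / 5 = 24/5 = 4.8
  x̄ = (2.8, 4.8),  deviation x̄ - mu_0 = (2.8, 4.8) - (1, 3) = (1.8, 1.8).

Step 2 — sample covariance matrix, S[i,j] = (1/(n-1)) · Σ_k (x_{k,i} - mean_i) · (x_{k,j} - mean_j), divisor n-1 = 4:
  S[U,U] = ((0.2)·(0.2) + (1.2)·(1.2) + (0.2)·(0.2) + (-0.8)·(-0.8) + (-0.8)·(-0.8)) / 4 = 2.8/4 = 0.7
  S[U,V] = ((0.2)·(2.2) + (1.2)·(0.2) + (0.2)·(0.2) + (-0.8)·(-2.8) + (-0.8)·(0.2)) / 4 = 2.8/4 = 0.7
  S[V,V] = ((2.2)·(2.2) + (0.2)·(0.2) + (0.2)·(0.2) + (-2.8)·(-2.8) + (0.2)·(0.2)) / 4 = 12.8/4 = 3.2
  S = [[0.7, 0.7],
 [0.7, 3.2]].

Step 3 — invert S. det(S) = 0.7·3.2 - (0.7)² = 1.75.
  S^{-1} = (1/det) · [[d, -b], [-b, a]] = [[1.8286, -0.4],
 [-0.4, 0.4]].

Step 4 — quadratic form (x̄ - mu_0)^T · S^{-1} · (x̄ - mu_0):
  S^{-1} · (x̄ - mu_0) = (2.5714, 0),
  (x̄ - mu_0)^T · [...] = (1.8)·(2.5714) + (1.8)·(0) = 4.6286.

Step 5 — scale by n: T² = 5 · 4.6286 = 23.1429.

T² ≈ 23.1429
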